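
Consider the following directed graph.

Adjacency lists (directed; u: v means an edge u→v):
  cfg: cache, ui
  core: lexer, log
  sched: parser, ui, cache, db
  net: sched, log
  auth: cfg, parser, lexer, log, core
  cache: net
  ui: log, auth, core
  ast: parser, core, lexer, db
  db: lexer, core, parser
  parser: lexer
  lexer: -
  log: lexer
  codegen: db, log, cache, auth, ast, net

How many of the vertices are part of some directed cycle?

6

A vertex is on a directed cycle iff it belongs to a strongly connected component of size ≥ 2 (or has a self-loop).
The vertices on cycles are {ui, cfg, net, auth, cache, sched} — 6 in total.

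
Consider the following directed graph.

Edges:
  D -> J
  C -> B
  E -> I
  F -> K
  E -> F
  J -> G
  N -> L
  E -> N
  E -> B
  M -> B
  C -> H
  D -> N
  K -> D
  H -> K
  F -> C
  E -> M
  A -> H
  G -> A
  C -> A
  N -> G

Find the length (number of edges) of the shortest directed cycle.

6

For each vertex v, BFS finds the shortest path from v back to v.
The shortest such closed walk is K → D → J → G → A → H → K, length 6.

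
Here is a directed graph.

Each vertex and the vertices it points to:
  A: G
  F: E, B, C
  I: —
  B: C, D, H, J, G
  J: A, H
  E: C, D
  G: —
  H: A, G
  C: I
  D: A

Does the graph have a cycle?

DFS with white/gray/black marking, starting from I:
I gray
I black
A gray
  G gray
  G black
A black
F gray
  E gray
    C gray
      C→I: I black — skip
    C black
    D gray
      D→A: A black — skip
    D black
  E black
  B gray
    B→C: C black — skip
    B→D: D black — skip
    H gray
      H→A: A black — skip
      H→G: G black — skip
    H black
    J gray
      J→A: A black — skip
      J→H: H black — skip
    J black
    B→G: G black — skip
  B black
  F→C: C black — skip
F black
Every edge goes to a white or black vertex — no back edge, so the graph is acyclic.

No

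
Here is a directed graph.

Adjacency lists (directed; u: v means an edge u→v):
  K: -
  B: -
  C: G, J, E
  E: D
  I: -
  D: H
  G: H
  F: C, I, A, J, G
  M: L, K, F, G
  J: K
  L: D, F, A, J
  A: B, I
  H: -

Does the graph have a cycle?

No

DFS with white/gray/black marking, starting from L:
L gray
  D gray
    H gray
    H black
  D black
  F gray
    C gray
      G gray
        G→H: H black — skip
      G black
      J gray
        K gray
        K black
      J black
      E gray
        E→D: D black — skip
      E black
    C black
    I gray
    I black
    A gray
      B gray
      B black
      A→I: I black — skip
    A black
    F→J: J black — skip
    F→G: G black — skip
  F black
  L→A: A black — skip
  L→J: J black — skip
L black
M gray
  M→L: L black — skip
  M→K: K black — skip
  M→F: F black — skip
  M→G: G black — skip
M black
Every edge goes to a white or black vertex — no back edge, so the graph is acyclic.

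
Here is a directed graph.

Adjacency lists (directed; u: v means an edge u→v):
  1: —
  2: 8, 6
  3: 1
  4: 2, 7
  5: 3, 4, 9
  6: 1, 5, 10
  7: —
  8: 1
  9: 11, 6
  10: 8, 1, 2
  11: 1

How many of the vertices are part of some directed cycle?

6

A vertex is on a directed cycle iff it belongs to a strongly connected component of size ≥ 2 (or has a self-loop).
The vertices on cycles are {2, 4, 5, 6, 9, 10} — 6 in total.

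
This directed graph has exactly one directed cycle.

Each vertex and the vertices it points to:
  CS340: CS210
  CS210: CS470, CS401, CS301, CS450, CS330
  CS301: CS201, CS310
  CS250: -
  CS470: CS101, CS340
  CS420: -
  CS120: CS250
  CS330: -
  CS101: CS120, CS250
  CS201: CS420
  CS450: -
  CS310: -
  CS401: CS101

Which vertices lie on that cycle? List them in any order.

CS210, CS340, CS470

DFS with gray/black marking from CS210:
CS210 gray
  CS470 gray
    CS101 gray
      CS120 gray
        CS250 gray
        CS250 black
      CS120 black
      CS101→CS250: CS250 black — skip
    CS101 black
    CS340 gray
      CS340→CS210: CS210 is gray → back edge
Back edge closes the cycle CS210 → CS470 → CS340 → CS210; its vertices are {CS210, CS340, CS470}.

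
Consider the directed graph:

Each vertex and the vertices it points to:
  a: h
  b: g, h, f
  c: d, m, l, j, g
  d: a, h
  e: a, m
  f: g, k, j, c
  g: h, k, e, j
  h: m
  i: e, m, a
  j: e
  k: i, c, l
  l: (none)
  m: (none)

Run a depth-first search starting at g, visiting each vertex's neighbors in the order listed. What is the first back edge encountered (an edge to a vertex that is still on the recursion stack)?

c->g

DFS from g (visiting each vertex's neighbors in the order listed); mark gray on enter, black on exit:
g gray
  h gray
    m gray
    m black
  h black
  k gray
    i gray
      e gray
        a gray
          a→h: h black — skip
        a black
        e→m: m black — skip
      e black
      i→m: m black — skip
      i→a: a black — skip
    i black
    c gray
      d gray
        d→a: a black — skip
        d→h: h black — skip
      d black
      c→m: m black — skip
      l gray
      l black
      j gray
        j→e: e black — skip
      j black
      c→g: g is gray → back edge
First back edge: c → g.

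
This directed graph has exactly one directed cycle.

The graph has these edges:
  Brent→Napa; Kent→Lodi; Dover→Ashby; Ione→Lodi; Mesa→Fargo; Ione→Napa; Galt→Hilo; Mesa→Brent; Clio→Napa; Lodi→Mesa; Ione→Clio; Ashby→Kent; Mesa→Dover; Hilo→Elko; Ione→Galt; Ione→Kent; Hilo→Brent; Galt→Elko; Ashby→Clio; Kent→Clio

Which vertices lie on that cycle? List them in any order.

Kent, Lodi, Mesa, Ashby, Dover

DFS with gray/black marking from Lodi:
Lodi gray
  Mesa gray
    Fargo gray
    Fargo black
    Brent gray
      Napa gray
      Napa black
    Brent black
    Dover gray
      Ashby gray
        Clio gray
          Clio→Napa: Napa black — skip
        Clio black
        Kent gray
          Kent→Clio: Clio black — skip
          Kent→Lodi: Lodi is gray → back edge
Back edge closes the cycle Lodi → Mesa → Dover → Ashby → Kent → Lodi; its vertices are {Kent, Lodi, Mesa, Ashby, Dover}.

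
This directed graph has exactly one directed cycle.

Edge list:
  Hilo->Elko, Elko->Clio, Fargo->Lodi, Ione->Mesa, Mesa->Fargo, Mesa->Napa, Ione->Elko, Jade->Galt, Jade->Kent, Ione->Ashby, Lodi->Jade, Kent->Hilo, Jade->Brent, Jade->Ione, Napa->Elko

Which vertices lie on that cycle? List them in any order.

Ione, Jade, Lodi, Mesa, Fargo

DFS with gray/black marking from Jade:
Jade gray
  Brent gray
  Brent black
  Galt gray
  Galt black
  Kent gray
    Hilo gray
      Elko gray
        Clio gray
        Clio black
      Elko black
    Hilo black
  Kent black
  Ione gray
    Ashby gray
    Ashby black
    Mesa gray
      Napa gray
        Napa→Elko: Elko black — skip
      Napa black
      Fargo gray
        Lodi gray
          Lodi→Jade: Jade is gray → back edge
Back edge closes the cycle Jade → Ione → Mesa → Fargo → Lodi → Jade; its vertices are {Ione, Jade, Lodi, Mesa, Fargo}.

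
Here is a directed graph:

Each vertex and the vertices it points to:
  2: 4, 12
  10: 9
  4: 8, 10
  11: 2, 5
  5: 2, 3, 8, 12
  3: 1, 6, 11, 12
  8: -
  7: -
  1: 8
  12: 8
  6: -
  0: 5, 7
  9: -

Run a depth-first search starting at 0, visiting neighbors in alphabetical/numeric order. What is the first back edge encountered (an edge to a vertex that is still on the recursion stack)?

DFS from 0 (visiting neighbors in alphabetical/numeric order); mark gray on enter, black on exit:
0 gray
  5 gray
    2 gray
      4 gray
        8 gray
        8 black
        10 gray
          9 gray
          9 black
        10 black
      4 black
      12 gray
        12→8: 8 black — skip
      12 black
    2 black
    3 gray
      1 gray
        1→8: 8 black — skip
      1 black
      6 gray
      6 black
      11 gray
        11→2: 2 black — skip
        11→5: 5 is gray → back edge
First back edge: 11 → 5.

11->5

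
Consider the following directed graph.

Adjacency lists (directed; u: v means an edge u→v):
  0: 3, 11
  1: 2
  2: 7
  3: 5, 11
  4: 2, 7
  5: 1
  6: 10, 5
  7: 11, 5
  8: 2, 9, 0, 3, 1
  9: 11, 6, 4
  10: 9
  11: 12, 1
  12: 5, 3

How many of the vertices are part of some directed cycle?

A vertex is on a directed cycle iff it belongs to a strongly connected component of size ≥ 2 (or has a self-loop).
The vertices on cycles are {1, 2, 3, 5, 6, 7, 9, 10, 11, 12} — 10 in total.

10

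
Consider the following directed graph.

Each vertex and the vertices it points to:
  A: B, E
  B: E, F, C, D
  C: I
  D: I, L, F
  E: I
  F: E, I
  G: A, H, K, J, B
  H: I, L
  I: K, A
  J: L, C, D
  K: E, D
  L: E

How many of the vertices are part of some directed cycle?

9

A vertex is on a directed cycle iff it belongs to a strongly connected component of size ≥ 2 (or has a self-loop).
The vertices on cycles are {A, B, C, D, E, F, I, K, L} — 9 in total.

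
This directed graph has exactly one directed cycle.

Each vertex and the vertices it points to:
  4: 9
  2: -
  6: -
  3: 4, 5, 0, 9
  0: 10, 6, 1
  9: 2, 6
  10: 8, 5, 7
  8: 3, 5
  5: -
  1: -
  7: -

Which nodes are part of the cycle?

0, 3, 8, 10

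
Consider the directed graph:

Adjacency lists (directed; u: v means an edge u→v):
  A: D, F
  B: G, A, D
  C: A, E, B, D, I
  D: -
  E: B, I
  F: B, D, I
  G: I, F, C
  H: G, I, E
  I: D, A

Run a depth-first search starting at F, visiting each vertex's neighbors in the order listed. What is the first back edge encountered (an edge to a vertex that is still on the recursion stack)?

A→F

DFS from F (visiting each vertex's neighbors in the order listed); mark gray on enter, black on exit:
F gray
  B gray
    G gray
      I gray
        D gray
        D black
        A gray
          A→D: D black — skip
          A→F: F is gray → back edge
First back edge: A → F.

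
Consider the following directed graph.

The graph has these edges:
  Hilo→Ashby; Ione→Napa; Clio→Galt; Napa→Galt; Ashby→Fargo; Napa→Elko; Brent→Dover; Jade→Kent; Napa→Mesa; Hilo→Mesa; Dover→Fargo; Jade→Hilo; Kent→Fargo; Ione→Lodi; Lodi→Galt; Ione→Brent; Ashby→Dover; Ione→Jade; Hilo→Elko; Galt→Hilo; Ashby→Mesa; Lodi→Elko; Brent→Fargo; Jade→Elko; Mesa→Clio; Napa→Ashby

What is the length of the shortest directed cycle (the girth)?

For each vertex v, BFS finds the shortest path from v back to v.
The shortest such closed walk is Mesa → Clio → Galt → Hilo → Mesa, length 4.

4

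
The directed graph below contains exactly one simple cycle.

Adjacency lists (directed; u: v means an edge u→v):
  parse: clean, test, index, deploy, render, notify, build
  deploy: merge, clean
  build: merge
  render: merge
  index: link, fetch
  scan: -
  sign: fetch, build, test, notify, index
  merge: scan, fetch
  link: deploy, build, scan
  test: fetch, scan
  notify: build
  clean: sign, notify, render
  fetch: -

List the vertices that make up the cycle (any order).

link, sign, clean, index, deploy

DFS with gray/black marking from clean:
clean gray
  sign gray
    fetch gray
    fetch black
    build gray
      merge gray
        scan gray
        scan black
        merge→fetch: fetch black — skip
      merge black
    build black
    test gray
      test→fetch: fetch black — skip
      test→scan: scan black — skip
    test black
    notify gray
      notify→build: build black — skip
    notify black
    index gray
      link gray
        deploy gray
          deploy→merge: merge black — skip
          deploy→clean: clean is gray → back edge
Back edge closes the cycle clean → sign → index → link → deploy → clean; its vertices are {link, sign, clean, index, deploy}.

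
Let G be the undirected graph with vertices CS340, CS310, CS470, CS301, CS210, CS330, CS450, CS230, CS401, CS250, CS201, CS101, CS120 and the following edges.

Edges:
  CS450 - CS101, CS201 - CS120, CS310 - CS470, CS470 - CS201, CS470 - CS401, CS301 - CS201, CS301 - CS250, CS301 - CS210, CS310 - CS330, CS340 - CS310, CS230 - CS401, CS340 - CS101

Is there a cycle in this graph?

DFS, tracking each vertex's parent; an edge to a visited non-parent vertex closes a cycle.
Start from CS310:
visit CS310 (parent –)
  visit CS340 (parent CS310)
    visit CS101 (parent CS340)
      CS101–CS340: parent, skip
      visit CS450 (parent CS101)
        CS450–CS101: parent, skip
    CS340–CS310: parent, skip
  visit CS330 (parent CS310)
    CS330–CS310: parent, skip
  visit CS470 (parent CS310)
    visit CS201 (parent CS470)
      visit CS301 (parent CS201)
        CS301–CS201: parent, skip
        visit CS210 (parent CS301)
          CS210–CS301: parent, skip
        visit CS250 (parent CS301)
          CS250–CS301: parent, skip
      CS201–CS470: parent, skip
      visit CS120 (parent CS201)
        CS120–CS201: parent, skip
    visit CS401 (parent CS470)
      CS401–CS470: parent, skip
      visit CS230 (parent CS401)
        CS230–CS401: parent, skip
    CS470–CS310: parent, skip
No non-parent visited neighbor found — the graph is a forest.

No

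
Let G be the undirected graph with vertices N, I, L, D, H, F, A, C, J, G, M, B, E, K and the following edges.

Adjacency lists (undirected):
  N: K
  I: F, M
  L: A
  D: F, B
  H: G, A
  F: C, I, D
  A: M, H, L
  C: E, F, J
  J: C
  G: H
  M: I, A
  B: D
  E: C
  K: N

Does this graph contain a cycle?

DFS, tracking each vertex's parent; an edge to a visited non-parent vertex closes a cycle.
Start from M:
visit M (parent –)
  visit I (parent M)
    visit F (parent I)
      visit C (parent F)
        visit E (parent C)
          E–C: parent, skip
        C–F: parent, skip
        visit J (parent C)
          J–C: parent, skip
      F–I: parent, skip
      visit D (parent F)
        D–F: parent, skip
        visit B (parent D)
          B–D: parent, skip
    I–M: parent, skip
  visit A (parent M)
    A–M: parent, skip
    visit H (parent A)
      visit G (parent H)
        G–H: parent, skip
      H–A: parent, skip
    visit L (parent A)
      L–A: parent, skip
visit N (parent –)
  visit K (parent N)
    K–N: parent, skip
No non-parent visited neighbor found — the graph is a forest.

No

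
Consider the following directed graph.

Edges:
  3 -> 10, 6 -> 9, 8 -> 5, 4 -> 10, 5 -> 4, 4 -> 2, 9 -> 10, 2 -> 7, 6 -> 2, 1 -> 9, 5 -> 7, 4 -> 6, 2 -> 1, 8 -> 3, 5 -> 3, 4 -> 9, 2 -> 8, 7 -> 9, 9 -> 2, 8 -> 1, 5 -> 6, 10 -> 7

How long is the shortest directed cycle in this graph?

For each vertex v, BFS finds the shortest path from v back to v.
The shortest such closed walk is 10 → 7 → 9 → 10, length 3.

3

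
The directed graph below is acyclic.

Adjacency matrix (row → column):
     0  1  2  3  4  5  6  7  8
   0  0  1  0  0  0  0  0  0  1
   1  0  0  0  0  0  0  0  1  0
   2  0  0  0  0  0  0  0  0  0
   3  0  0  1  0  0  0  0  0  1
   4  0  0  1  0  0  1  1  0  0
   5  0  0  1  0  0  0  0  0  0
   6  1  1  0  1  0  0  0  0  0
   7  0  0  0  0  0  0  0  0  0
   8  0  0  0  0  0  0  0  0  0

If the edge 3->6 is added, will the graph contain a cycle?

Yes

Adding 3→6 creates a cycle iff 6 can already reach 3.
Path from 6: 6 → 3.
So 6 → … → 3 → 6 is a cycle.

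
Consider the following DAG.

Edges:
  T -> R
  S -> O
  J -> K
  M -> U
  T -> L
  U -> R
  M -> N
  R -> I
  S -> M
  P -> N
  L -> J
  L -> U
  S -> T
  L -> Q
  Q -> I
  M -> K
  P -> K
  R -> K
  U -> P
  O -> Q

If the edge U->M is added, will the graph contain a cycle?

Yes

Adding U→M creates a cycle iff M can already reach U.
Path from M: M → U.
So M → … → U → M is a cycle.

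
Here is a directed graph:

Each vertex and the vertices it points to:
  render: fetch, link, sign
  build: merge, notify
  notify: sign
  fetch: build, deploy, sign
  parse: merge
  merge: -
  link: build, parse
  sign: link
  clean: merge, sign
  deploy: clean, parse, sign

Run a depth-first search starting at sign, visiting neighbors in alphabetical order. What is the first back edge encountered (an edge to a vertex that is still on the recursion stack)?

notify->sign

DFS from sign (visiting neighbors in alphabetical order); mark gray on enter, black on exit:
sign gray
  link gray
    build gray
      merge gray
      merge black
      notify gray
        notify→sign: sign is gray → back edge
First back edge: notify → sign.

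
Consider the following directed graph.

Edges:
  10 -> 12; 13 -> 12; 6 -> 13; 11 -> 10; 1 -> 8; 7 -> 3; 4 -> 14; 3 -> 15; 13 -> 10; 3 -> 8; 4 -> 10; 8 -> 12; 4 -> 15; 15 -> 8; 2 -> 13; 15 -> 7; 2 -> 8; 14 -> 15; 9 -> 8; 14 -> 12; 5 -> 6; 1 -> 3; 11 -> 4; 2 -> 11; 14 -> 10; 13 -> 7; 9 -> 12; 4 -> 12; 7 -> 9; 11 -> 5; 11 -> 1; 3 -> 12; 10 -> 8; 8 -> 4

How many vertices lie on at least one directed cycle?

8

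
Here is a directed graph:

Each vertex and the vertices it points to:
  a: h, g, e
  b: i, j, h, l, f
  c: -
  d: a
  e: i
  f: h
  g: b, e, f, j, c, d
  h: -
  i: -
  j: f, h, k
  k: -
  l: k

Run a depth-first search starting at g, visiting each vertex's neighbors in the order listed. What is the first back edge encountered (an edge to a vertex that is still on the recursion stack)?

a→g

DFS from g (visiting each vertex's neighbors in the order listed); mark gray on enter, black on exit:
g gray
  b gray
    i gray
    i black
    j gray
      f gray
        h gray
        h black
      f black
      j→h: h black — skip
      k gray
      k black
    j black
    b→h: h black — skip
    l gray
      l→k: k black — skip
    l black
    b→f: f black — skip
  b black
  e gray
    e→i: i black — skip
  e black
  g→f: f black — skip
  g→j: j black — skip
  c gray
  c black
  d gray
    a gray
      a→h: h black — skip
      a→g: g is gray → back edge
First back edge: a → g.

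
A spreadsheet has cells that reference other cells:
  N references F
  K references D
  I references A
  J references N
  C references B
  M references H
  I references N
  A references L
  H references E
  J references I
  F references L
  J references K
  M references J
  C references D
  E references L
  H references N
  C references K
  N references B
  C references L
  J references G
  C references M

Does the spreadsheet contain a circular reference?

DFS with white/gray/black marking, starting from F:
F gray
  L gray
  L black
F black
A gray
  A→L: L black — skip
A black
B gray
B black
C gray
  K gray
    D gray
    D black
  K black
  C→L: L black — skip
  C→B: B black — skip
  M gray
    H gray
      E gray
        E→L: L black — skip
      E black
      N gray
        N→B: B black — skip
        N→F: F black — skip
      N black
    H black
    J gray
      J→N: N black — skip
      I gray
        I→A: A black — skip
        I→N: N black — skip
      I black
      J→K: K black — skip
      G gray
      G black
    J black
  M black
  C→D: D black — skip
C black
Every edge goes to a white or black vertex — no back edge, so the graph is acyclic.

No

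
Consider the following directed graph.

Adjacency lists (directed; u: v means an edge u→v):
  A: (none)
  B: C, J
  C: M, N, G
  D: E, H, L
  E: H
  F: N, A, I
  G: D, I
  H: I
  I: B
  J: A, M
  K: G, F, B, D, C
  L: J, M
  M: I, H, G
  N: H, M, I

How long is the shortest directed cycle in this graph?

For each vertex v, BFS finds the shortest path from v back to v.
The shortest such closed walk is C → N → I → B → C, length 4.

4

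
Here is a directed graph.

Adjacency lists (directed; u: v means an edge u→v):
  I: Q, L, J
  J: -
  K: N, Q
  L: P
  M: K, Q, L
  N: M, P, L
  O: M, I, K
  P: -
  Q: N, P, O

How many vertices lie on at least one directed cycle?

A vertex is on a directed cycle iff it belongs to a strongly connected component of size ≥ 2 (or has a self-loop).
The vertices on cycles are {I, K, M, N, O, Q} — 6 in total.

6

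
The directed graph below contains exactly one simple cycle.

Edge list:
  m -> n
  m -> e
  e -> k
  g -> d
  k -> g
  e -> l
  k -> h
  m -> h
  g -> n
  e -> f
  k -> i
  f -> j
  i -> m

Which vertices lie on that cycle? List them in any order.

e, i, k, m

DFS with gray/black marking from e:
e gray
  l gray
  l black
  k gray
    g gray
      n gray
      n black
      d gray
      d black
    g black
    i gray
      m gray
        m→e: e is gray → back edge
Back edge closes the cycle e → k → i → m → e; its vertices are {e, i, k, m}.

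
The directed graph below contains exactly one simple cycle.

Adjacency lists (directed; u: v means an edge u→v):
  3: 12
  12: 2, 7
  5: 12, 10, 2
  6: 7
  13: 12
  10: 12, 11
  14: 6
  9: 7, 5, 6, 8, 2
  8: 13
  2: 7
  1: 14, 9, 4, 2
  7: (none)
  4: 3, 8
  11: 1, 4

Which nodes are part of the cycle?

DFS with gray/black marking from 11:
11 gray
  1 gray
    14 gray
      6 gray
        7 gray
        7 black
      6 black
    14 black
    9 gray
      9→7: 7 black — skip
      5 gray
        12 gray
          2 gray
            2→7: 7 black — skip
          2 black
          12→7: 7 black — skip
        12 black
        10 gray
          10→12: 12 black — skip
          10→11: 11 is gray → back edge
Back edge closes the cycle 11 → 1 → 9 → 5 → 10 → 11; its vertices are {1, 5, 9, 10, 11}.

1, 5, 9, 10, 11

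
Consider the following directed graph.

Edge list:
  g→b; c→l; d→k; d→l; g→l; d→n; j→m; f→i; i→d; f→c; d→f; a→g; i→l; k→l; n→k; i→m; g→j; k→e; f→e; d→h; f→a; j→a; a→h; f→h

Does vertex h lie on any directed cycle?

No

h lies on a cycle iff there is a path from h back to itself.
Exploring from h, it never reaches itself; equivalently, its strongly connected component is a singleton.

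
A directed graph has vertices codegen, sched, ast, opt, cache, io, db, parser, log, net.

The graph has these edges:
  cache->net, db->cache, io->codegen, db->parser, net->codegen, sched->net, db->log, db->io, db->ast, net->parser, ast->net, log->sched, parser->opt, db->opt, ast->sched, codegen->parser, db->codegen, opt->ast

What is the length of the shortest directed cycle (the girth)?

4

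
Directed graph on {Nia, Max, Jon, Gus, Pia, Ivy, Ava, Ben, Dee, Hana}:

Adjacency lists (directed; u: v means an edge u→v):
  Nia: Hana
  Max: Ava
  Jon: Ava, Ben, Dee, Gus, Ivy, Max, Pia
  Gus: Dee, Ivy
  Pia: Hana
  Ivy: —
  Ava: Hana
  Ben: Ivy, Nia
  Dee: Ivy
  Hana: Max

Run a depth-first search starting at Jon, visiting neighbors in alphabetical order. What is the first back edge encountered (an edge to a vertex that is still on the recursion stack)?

Max->Ava

DFS from Jon (visiting neighbors in alphabetical order); mark gray on enter, black on exit:
Jon gray
  Ava gray
    Hana gray
      Max gray
        Max→Ava: Ava is gray → back edge
First back edge: Max → Ava.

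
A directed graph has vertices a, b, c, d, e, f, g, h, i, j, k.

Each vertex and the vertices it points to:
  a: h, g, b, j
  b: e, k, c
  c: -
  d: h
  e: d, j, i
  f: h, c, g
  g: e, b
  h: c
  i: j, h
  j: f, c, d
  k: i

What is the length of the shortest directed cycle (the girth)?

4

For each vertex v, BFS finds the shortest path from v back to v.
The shortest such closed walk is g → e → j → f → g, length 4.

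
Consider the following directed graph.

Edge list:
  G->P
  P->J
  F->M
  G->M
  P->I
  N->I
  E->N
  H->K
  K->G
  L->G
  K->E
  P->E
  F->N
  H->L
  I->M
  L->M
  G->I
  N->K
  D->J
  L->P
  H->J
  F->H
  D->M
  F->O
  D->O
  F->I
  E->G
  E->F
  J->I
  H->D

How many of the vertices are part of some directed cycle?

A vertex is on a directed cycle iff it belongs to a strongly connected component of size ≥ 2 (or has a self-loop).
The vertices on cycles are {E, F, G, H, K, L, N, P} — 8 in total.

8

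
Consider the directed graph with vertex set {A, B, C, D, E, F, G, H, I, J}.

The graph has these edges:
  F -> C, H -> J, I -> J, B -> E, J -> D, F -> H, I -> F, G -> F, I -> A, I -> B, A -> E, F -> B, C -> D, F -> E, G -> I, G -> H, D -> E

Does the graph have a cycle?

DFS with white/gray/black marking, starting from E:
E gray
E black
A gray
  A→E: E black — skip
A black
B gray
  B→E: E black — skip
B black
C gray
  D gray
    D→E: E black — skip
  D black
C black
F gray
  F→B: B black — skip
  F→C: C black — skip
  F→E: E black — skip
  H gray
    J gray
      J→D: D black — skip
    J black
  H black
F black
G gray
  G→F: F black — skip
  G→H: H black — skip
  I gray
    I→J: J black — skip
    I→F: F black — skip
    I→A: A black — skip
    I→B: B black — skip
  I black
G black
Every edge goes to a white or black vertex — no back edge, so the graph is acyclic.

No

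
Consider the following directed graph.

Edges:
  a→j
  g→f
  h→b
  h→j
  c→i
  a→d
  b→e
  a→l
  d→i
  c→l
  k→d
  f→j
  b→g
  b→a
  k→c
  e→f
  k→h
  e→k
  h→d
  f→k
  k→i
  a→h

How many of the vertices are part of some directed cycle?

7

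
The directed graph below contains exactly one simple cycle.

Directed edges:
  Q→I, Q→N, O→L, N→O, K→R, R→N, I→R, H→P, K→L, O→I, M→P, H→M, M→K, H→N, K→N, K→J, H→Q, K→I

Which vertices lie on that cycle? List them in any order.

I, N, O, R

DFS with gray/black marking from I:
I gray
  R gray
    N gray
      O gray
        O→I: I is gray → back edge
Back edge closes the cycle I → R → N → O → I; its vertices are {I, N, O, R}.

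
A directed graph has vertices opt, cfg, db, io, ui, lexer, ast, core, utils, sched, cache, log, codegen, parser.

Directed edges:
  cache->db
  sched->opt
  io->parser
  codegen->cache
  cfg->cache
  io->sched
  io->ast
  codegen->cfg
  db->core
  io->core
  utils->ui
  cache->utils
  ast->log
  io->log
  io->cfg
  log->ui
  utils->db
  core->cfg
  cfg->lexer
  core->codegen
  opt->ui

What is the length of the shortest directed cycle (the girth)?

4

For each vertex v, BFS finds the shortest path from v back to v.
The shortest such closed walk is core → cfg → cache → db → core, length 4.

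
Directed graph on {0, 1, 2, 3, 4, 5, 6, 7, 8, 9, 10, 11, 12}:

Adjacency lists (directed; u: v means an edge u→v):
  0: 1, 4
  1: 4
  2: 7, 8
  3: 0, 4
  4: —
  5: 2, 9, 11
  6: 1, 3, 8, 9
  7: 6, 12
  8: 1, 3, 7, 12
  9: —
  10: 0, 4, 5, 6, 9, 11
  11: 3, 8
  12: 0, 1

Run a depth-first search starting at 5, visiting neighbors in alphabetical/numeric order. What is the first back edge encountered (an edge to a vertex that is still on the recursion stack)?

8→7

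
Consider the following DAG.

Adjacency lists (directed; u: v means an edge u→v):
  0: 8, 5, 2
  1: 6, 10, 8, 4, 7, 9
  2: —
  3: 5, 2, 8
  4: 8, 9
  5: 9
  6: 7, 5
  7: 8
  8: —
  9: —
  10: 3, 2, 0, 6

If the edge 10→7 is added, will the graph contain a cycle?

No

Adding 10→7 creates a cycle iff 7 can already reach 10.
Explore from 7: no path reaches 10. The graph stays acyclic.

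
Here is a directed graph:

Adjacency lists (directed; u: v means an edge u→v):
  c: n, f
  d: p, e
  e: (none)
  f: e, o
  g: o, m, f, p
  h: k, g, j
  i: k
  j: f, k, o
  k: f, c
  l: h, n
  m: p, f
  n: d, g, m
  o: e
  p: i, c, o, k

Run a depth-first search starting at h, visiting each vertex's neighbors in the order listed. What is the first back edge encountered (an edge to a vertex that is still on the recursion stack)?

DFS from h (visiting each vertex's neighbors in the order listed); mark gray on enter, black on exit:
h gray
  k gray
    f gray
      e gray
      e black
      o gray
        o→e: e black — skip
      o black
    f black
    c gray
      n gray
        d gray
          p gray
            i gray
              i→k: k is gray → back edge
First back edge: i → k.

i->k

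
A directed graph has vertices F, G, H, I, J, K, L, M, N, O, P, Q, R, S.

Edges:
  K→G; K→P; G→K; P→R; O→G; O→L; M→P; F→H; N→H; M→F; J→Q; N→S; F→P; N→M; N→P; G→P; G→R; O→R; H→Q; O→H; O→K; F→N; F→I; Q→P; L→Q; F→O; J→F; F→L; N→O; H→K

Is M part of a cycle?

Yes

M is on a cycle iff M can reach itself via ≥1 edge.
M → F → N → M — yes.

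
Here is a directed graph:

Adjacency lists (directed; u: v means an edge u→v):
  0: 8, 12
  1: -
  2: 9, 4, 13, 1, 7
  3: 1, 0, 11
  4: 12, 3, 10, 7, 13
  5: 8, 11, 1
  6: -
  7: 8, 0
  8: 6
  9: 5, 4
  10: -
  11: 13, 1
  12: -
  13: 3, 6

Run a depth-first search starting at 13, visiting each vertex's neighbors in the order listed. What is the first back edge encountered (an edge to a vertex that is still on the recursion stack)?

11->13

DFS from 13 (visiting each vertex's neighbors in the order listed); mark gray on enter, black on exit:
13 gray
  3 gray
    1 gray
    1 black
    0 gray
      8 gray
        6 gray
        6 black
      8 black
      12 gray
      12 black
    0 black
    11 gray
      11→13: 13 is gray → back edge
First back edge: 11 → 13.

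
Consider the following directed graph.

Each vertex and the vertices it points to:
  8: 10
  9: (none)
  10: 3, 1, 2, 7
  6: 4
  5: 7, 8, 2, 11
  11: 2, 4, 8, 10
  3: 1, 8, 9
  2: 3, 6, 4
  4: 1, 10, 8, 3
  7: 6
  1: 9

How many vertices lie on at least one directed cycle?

7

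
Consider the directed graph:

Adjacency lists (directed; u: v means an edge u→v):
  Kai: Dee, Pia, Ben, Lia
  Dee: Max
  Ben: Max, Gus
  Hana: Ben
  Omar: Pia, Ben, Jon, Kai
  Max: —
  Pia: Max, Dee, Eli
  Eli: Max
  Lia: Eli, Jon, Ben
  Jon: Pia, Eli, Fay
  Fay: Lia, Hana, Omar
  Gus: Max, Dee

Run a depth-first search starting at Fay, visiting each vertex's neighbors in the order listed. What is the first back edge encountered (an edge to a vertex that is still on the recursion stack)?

Jon->Fay

DFS from Fay (visiting each vertex's neighbors in the order listed); mark gray on enter, black on exit:
Fay gray
  Lia gray
    Eli gray
      Max gray
      Max black
    Eli black
    Jon gray
      Pia gray
        Pia→Max: Max black — skip
        Dee gray
          Dee→Max: Max black — skip
        Dee black
        Pia→Eli: Eli black — skip
      Pia black
      Jon→Eli: Eli black — skip
      Jon→Fay: Fay is gray → back edge
First back edge: Jon → Fay.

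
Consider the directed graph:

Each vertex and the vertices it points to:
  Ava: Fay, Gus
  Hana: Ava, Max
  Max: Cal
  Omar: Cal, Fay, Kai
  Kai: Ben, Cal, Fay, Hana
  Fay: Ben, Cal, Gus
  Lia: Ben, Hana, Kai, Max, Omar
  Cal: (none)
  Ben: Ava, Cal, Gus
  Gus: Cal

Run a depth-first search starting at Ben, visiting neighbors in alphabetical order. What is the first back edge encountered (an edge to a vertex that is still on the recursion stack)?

Fay→Ben

DFS from Ben (visiting neighbors in alphabetical order); mark gray on enter, black on exit:
Ben gray
  Ava gray
    Fay gray
      Fay→Ben: Ben is gray → back edge
First back edge: Fay → Ben.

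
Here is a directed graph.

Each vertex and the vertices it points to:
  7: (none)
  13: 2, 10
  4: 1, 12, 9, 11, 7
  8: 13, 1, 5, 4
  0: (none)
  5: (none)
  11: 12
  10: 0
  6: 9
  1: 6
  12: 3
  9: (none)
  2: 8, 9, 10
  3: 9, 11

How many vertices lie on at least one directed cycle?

6

A vertex is on a directed cycle iff it belongs to a strongly connected component of size ≥ 2 (or has a self-loop).
The vertices on cycles are {2, 3, 8, 11, 12, 13} — 6 in total.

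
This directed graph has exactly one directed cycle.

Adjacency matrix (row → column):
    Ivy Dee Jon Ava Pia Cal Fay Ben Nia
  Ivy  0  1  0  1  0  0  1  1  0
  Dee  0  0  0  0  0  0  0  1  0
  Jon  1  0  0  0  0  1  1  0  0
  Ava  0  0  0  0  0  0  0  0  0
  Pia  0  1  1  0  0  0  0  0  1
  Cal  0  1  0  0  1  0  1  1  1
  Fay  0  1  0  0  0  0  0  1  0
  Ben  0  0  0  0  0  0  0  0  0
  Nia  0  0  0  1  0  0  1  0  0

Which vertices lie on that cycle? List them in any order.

Cal, Jon, Pia

DFS with gray/black marking from Jon:
Jon gray
  Fay gray
    Dee gray
      Ben gray
      Ben black
    Dee black
    Fay→Ben: Ben black — skip
  Fay black
  Cal gray
    Cal→Ben: Ben black — skip
    Nia gray
      Ava gray
      Ava black
      Nia→Fay: Fay black — skip
    Nia black
    Cal→Fay: Fay black — skip
    Pia gray
      Pia→Nia: Nia black — skip
      Pia→Jon: Jon is gray → back edge
Back edge closes the cycle Jon → Cal → Pia → Jon; its vertices are {Cal, Jon, Pia}.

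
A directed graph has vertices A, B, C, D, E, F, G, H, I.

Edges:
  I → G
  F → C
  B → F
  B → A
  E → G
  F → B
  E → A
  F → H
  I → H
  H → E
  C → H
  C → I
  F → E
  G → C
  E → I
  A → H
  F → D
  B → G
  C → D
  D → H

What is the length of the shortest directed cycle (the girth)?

For each vertex v, BFS finds the shortest path from v back to v.
The shortest such closed walk is F → B → F, length 2.

2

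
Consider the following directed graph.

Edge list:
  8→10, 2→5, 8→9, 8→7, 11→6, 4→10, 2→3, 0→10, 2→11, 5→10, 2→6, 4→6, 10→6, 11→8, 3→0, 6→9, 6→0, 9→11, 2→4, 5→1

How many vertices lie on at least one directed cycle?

A vertex is on a directed cycle iff it belongs to a strongly connected component of size ≥ 2 (or has a self-loop).
The vertices on cycles are {0, 6, 8, 9, 10, 11} — 6 in total.

6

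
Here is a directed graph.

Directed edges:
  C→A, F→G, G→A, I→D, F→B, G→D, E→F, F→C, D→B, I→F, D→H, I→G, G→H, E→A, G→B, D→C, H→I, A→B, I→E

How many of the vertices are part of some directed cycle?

A vertex is on a directed cycle iff it belongs to a strongly connected component of size ≥ 2 (or has a self-loop).
The vertices on cycles are {D, E, F, G, H, I} — 6 in total.

6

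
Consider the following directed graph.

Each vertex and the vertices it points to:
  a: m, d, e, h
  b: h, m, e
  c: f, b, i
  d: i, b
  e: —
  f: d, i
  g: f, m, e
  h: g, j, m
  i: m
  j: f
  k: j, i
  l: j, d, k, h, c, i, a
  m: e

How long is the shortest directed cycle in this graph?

5

For each vertex v, BFS finds the shortest path from v back to v.
The shortest such closed walk is b → h → j → f → d → b, length 5.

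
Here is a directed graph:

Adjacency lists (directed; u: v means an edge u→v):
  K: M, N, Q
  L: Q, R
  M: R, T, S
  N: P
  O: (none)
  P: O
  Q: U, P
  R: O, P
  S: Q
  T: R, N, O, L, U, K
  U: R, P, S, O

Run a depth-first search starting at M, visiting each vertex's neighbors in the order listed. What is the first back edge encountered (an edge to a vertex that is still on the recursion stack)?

DFS from M (visiting each vertex's neighbors in the order listed); mark gray on enter, black on exit:
M gray
  R gray
    O gray
    O black
    P gray
      P→O: O black — skip
    P black
  R black
  T gray
    T→R: R black — skip
    N gray
      N→P: P black — skip
    N black
    T→O: O black — skip
    L gray
      Q gray
        U gray
          U→R: R black — skip
          U→P: P black — skip
          S gray
            S→Q: Q is gray → back edge
First back edge: S → Q.

S→Q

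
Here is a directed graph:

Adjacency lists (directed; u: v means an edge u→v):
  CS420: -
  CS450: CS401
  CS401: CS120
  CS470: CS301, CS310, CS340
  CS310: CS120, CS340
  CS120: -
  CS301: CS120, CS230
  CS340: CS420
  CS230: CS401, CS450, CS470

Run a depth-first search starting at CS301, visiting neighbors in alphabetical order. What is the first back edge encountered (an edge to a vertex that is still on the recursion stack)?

DFS from CS301 (visiting neighbors in alphabetical order); mark gray on enter, black on exit:
CS301 gray
  CS120 gray
  CS120 black
  CS230 gray
    CS401 gray
      CS401→CS120: CS120 black — skip
    CS401 black
    CS450 gray
      CS450→CS401: CS401 black — skip
    CS450 black
    CS470 gray
      CS470→CS301: CS301 is gray → back edge
First back edge: CS470 → CS301.

CS470->CS301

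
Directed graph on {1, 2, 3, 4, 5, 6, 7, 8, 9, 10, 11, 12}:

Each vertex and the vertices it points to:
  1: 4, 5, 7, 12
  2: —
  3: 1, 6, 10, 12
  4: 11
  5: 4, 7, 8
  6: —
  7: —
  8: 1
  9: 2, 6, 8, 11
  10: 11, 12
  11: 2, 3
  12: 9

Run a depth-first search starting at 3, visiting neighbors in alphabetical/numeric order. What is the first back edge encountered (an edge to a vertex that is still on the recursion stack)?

11→3

DFS from 3 (visiting neighbors in alphabetical/numeric order); mark gray on enter, black on exit:
3 gray
  1 gray
    4 gray
      11 gray
        2 gray
        2 black
        11→3: 3 is gray → back edge
First back edge: 11 → 3.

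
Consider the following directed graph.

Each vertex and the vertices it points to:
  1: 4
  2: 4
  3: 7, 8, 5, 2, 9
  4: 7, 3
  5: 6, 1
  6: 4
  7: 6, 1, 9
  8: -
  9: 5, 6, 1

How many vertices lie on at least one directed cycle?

8

A vertex is on a directed cycle iff it belongs to a strongly connected component of size ≥ 2 (or has a self-loop).
The vertices on cycles are {1, 2, 3, 4, 5, 6, 7, 9} — 8 in total.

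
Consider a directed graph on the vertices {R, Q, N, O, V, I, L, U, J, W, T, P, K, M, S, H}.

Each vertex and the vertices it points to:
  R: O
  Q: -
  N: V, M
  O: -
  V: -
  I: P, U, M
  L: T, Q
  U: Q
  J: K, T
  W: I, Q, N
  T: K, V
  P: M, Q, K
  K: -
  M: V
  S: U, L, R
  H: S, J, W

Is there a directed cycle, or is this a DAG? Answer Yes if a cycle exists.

No

DFS with white/gray/black marking, starting from V:
V gray
V black
R gray
  O gray
  O black
R black
Q gray
Q black
N gray
  N→V: V black — skip
  M gray
    M→V: V black — skip
  M black
N black
I gray
  P gray
    P→M: M black — skip
    P→Q: Q black — skip
    K gray
    K black
  P black
  U gray
    U→Q: Q black — skip
  U black
  I→M: M black — skip
I black
L gray
  T gray
    T→K: K black — skip
    T→V: V black — skip
  T black
  L→Q: Q black — skip
L black
J gray
  J→K: K black — skip
  J→T: T black — skip
J black
W gray
  W→I: I black — skip
  W→Q: Q black — skip
  W→N: N black — skip
W black
S gray
  S→U: U black — skip
  S→L: L black — skip
  S→R: R black — skip
S black
H gray
  H→S: S black — skip
  H→J: J black — skip
  H→W: W black — skip
H black
Every edge goes to a white or black vertex — no back edge, so the graph is acyclic.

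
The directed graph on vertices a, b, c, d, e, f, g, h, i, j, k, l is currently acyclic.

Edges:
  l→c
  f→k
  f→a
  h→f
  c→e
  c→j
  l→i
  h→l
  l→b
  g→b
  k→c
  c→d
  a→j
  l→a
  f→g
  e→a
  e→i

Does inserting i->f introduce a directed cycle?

Adding i→f creates a cycle iff f can already reach i.
Path from f: f → k → c → e → i.
So f → … → i → f is a cycle.

Yes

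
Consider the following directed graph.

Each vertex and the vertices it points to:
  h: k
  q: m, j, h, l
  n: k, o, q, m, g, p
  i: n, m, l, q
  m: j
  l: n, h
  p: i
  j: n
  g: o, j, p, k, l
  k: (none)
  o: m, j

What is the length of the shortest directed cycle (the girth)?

3

For each vertex v, BFS finds the shortest path from v back to v.
The shortest such closed walk is n → o → j → n, length 3.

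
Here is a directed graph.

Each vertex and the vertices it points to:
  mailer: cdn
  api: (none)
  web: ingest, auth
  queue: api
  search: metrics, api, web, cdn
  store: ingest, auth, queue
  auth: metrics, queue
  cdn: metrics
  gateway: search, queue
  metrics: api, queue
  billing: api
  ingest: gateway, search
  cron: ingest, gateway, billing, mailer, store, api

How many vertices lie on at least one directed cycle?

A vertex is on a directed cycle iff it belongs to a strongly connected component of size ≥ 2 (or has a self-loop).
The vertices on cycles are {web, ingest, search, gateway} — 4 in total.

4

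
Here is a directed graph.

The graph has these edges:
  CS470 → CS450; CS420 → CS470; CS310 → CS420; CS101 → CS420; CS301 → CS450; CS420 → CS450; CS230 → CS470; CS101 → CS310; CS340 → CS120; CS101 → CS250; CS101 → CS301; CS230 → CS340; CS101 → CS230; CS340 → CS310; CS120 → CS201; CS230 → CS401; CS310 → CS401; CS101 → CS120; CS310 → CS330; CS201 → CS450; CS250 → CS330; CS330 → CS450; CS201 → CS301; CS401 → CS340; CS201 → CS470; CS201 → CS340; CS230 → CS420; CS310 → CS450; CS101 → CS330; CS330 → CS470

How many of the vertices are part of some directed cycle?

5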